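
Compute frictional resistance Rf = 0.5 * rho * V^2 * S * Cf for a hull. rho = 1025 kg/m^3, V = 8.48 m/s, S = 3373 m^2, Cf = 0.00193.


Formula: Rf = 0.5 * rho * V^2 * S * Cf
Step 1 — V^2 = 8.48^2 = 71.9104
Step 2 — 0.5 * rho * V^2 = 0.5 * 1025 * 71.9104 = 36854.08
Step 3 — Rf = 36854.08 * 3373 * 0.00193 ≈ 239920 N (5 s.f.)

239920 N


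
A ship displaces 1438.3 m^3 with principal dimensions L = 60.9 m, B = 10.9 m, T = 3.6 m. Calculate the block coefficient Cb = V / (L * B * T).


Formula: Cb = V / (L * B * T)
Step 1 — L * B * T = 60.9 * 10.9 * 3.6 = 2389.716 m^3
Step 2 — Cb = 1438.3 / 2389.716 ≈ 0.60187 (5 s.f.)

0.60187


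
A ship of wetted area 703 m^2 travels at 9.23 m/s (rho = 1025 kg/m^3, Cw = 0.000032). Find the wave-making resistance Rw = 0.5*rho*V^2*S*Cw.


Formula: Rw = 0.5 * rho * V^2 * S * Cw
Step 1 — V^2 = 9.23^2 = 85.1929
Step 2 — 0.5 * rho * V^2 = 0.5 * 1025 * 85.1929 = 43661.36125
Step 3 — Rw = 43661.36125 * 703 * 0.000032 ≈ 982.21 N (5 s.f.)

982.21 N


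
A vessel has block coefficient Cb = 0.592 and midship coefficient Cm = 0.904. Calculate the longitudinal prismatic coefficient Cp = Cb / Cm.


Formula: Cp = Cb / Cm
Substituting: Cp = 0.592 / 0.904
Result: Cp ≈ 0.65487 (5 s.f.)

0.65487


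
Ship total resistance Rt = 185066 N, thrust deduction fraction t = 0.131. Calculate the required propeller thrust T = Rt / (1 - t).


Formula: T = Rt / (1 - t)
Step 1 — (1 - t) = 1 - 0.131 = 0.869
Step 2 — T = 185066 / 0.869 ≈ 212960 N (5 s.f.)

212960 N


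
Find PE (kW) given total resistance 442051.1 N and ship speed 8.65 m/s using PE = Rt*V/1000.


Formula: PE = Rt * V / 1000 (kW)
Step 1 — PE (W) = 442051.1 * 8.65 = 3823742.015 W
Step 2 — PE (kW) = 3823742.015 / 1000 ≈ 3823.7 kW (5 s.f.)

3823.7 kW


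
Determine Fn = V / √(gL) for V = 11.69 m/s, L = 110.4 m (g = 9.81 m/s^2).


Formula: Fn = V / sqrt(g * L)
Step 1 — g * L = 9.81 * 110.4 = 1083.024
Step 2 — sqrt(g * L) = sqrt(1083.024) = 32.90933
Step 3 — Fn = 11.69 / 32.90933 ≈ 0.35522 (5 s.f.)

0.35522


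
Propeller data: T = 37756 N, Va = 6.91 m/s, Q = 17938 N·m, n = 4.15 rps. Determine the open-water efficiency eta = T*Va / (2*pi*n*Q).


Formula: eta = T * Va / (2 * pi * n * Q)
Step 1 — numerator = T * Va = 37756 * 6.91 = 260893.96
Step 2 — 2 * pi * n = 2 * pi * 4.15 = 26.075219
Step 3 — denominator = 26.075219 * 17938 = 467737.28
Step 4 — eta = 260893.96 / 467737.28 ≈ 0.55778 (5 s.f.)

0.55778


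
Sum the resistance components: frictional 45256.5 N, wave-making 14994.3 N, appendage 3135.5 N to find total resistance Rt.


Formula: Rt = Rf + Rw + Ra
Substituting: Rt = 45256.5 + 14994.3 + 3135.5
Result: Rt = 63386.3 N

63386.3 N


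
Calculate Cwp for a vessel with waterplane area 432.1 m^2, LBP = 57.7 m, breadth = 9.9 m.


Formula: Cwp = Aw / (L * B)
Step 1 — L * B = 57.7 * 9.9 = 571.23 m^2
Step 2 — Cwp = 432.1 / 571.23 ≈ 0.75644 (5 s.f.)

0.75644


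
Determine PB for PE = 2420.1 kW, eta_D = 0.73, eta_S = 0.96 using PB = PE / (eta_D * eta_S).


Formula: PB = PE / (eta_D * eta_S)
Step 1 — combined efficiency = eta_D * eta_S = 0.73 * 0.96 = 0.7008
Step 2 — PB = 2420.1 / 0.7008 ≈ 3453.3 kW (5 s.f.)

3453.3 kW


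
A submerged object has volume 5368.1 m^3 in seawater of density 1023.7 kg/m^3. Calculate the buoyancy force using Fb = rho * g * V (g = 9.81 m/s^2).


Formula: Fb = rho * g * V
Substituting: Fb = 1023.7 * 9.81 * 5368.1
Intermediate: 1023.7 * 9.81 = 10042.497
Result: Fb = 10042.497 * 5368.1 ≈ 53909000 N (5 s.f.)

53909000 N


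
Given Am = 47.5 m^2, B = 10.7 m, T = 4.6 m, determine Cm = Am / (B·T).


Formula: Cm = Am / (B * T)
Step 1 — B * T = 10.7 * 4.6 = 49.22 m^2
Step 2 — Cm = 47.5 / 49.22 ≈ 0.96505 (5 s.f.)

0.96505


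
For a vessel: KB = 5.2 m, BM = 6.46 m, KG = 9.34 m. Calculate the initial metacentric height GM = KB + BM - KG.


Formula: GM = KB + BM - KG
Step 1 — KM = KB + BM = 5.2 + 6.46 = 11.66 m
Step 2 — GM = KM - KG = 11.66 - 9.34 = 2.32 m

2.32 m


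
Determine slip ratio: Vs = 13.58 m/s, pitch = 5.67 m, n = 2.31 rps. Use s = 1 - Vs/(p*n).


Formula: s = 1 - Vs / (p * n)
Step 1 — p * n = 5.67 * 2.31 = 13.0977
Step 2 — Vs / (p*n) = 13.58 / 13.0977 = 1.036823 (6 d.p.)
Step 3 — s = 1 - 1.036823 = -0.036823

-0.036823


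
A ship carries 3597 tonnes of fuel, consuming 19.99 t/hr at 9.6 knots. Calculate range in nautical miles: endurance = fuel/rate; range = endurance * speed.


Formula: endurance = fuel / rate; range = endurance * speed
Step 1 — endurance = 3597 / 19.99 = 179.94 hours
Step 2 — range = 179.94 * 9.6 ≈ 1727.4 nautical miles (5 s.f.)

1727.4 NM


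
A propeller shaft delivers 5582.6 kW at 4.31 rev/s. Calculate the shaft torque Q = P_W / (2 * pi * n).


Formula: Q = P_W / (2 * pi * n)
Step 1 — P_W = 5582.6 kW * 1000 = 5582600.0 W
Step 2 — 2 * pi * n = 2 * pi * 4.31 = 27.080529
Step 3 — Q = 5582600.0 / 27.080529 ≈ 206150 N·m (5 s.f.)

206150 N·m


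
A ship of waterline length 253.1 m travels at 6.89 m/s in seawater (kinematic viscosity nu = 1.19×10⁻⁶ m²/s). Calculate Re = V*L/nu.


Formula: Re = V * L / nu
Step 1 — V * L = 6.89 * 253.1 = 1743.859 m^2/s
Step 2 — Re = 1743.859 / 1.19e-6 = 1.47e+09

1.47e+09


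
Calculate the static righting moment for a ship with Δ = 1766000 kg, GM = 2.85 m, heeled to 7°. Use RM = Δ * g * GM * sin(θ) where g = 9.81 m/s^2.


Formula: GZ = GM * sin(theta); RM = disp * g * GZ
Step 1 — GZ = 2.85 * sin(7°) = 2.85 * 0.121869 = 0.347327 m
Step 2 — RM = 1766000 * 9.81 * 0.347327 ≈ 6017300 N·m (5 s.f.)

6017300 N·m


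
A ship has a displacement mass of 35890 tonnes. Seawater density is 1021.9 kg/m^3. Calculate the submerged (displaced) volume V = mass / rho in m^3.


Formula: V = mass / rho
Step 1 — convert tonnes to kg: 35890 t * 1000 = 35890000 kg
Step 2 — V = 35890000 / 1021.9 ≈ 35121 m^3 (5 s.f.)

35121 m^3


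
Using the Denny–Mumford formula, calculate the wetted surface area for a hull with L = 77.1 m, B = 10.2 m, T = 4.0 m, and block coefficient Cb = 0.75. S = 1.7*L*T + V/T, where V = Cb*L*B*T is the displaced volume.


Formula: S = 1.7*L*T + V/T with V = Cb*L*B*T, i.e. S = L * (1.7*T + Cb*B)
Step 1 — 1.7*T = 1.7 * 4.0 = 6.8 m
Step 2 — Cb*B = 0.75 * 10.2 = 7.65 m
Step 3 — 1.7*T + Cb*B = 6.8 + 7.65 = 14.45 m
Step 4 — S = 77.1 * 14.45 ≈ 1114.1 m^2 (5 s.f.)

1114.1 m^2


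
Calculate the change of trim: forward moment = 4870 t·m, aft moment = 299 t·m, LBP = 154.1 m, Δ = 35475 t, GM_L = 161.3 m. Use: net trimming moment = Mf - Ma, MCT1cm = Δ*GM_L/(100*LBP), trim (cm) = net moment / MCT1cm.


Formula: net trimming moment = Mf - Ma; MCT1cm = Δ*GM_L/(100*LBP); trim = net moment / MCT1cm
Step 1 — net trimming moment = 4870 - 299 = 4571 t·m
Step 2 — MCT1cm = 35475 * 161.3 / (100 * 154.1) = 371.325 t·m/cm
Step 3 — trim = 4571 / 371.325 ≈ 12.310 cm (5 s.f.)

12.310 cm


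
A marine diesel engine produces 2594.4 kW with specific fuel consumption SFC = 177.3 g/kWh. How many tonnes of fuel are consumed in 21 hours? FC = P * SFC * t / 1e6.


Formula: FC (tonnes) = P * SFC * t / 1,000,000
Step 1 — P * SFC * t = 2594.4 * 177.3 * 21 = 9659729.52 g
Step 2 — FC (tonnes) = 9659729.52 / 1,000,000 ≈ 9.6597 tonnes (5 s.f.)

9.6597 tonnes


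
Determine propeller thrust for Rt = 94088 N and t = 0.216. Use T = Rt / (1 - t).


Formula: T = Rt / (1 - t)
Step 1 — (1 - t) = 1 - 0.216 = 0.784
Step 2 — T = 94088 / 0.784 ≈ 120010 N (5 s.f.)

120010 N


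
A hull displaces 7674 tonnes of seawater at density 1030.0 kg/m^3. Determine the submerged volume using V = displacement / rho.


Formula: V = mass / rho
Step 1 — convert tonnes to kg: 7674 t * 1000 = 7674000 kg
Step 2 — V = 7674000 / 1030.0 ≈ 7450.5 m^3 (5 s.f.)

7450.5 m^3


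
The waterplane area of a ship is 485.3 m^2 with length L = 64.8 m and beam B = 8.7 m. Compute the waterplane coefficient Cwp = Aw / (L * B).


Formula: Cwp = Aw / (L * B)
Step 1 — L * B = 64.8 * 8.7 = 563.76 m^2
Step 2 — Cwp = 485.3 / 563.76 ≈ 0.86083 (5 s.f.)

0.86083


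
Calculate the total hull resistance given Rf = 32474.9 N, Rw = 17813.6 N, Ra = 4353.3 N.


Formula: Rt = Rf + Rw + Ra
Substituting: Rt = 32474.9 + 17813.6 + 4353.3
Result: Rt = 54641.8 N

54641.8 N


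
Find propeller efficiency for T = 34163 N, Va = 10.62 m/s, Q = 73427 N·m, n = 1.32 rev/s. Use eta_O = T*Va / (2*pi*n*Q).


Formula: eta = T * Va / (2 * pi * n * Q)
Step 1 — numerator = T * Va = 34163 * 10.62 = 362811.06
Step 2 — 2 * pi * n = 2 * pi * 1.32 = 8.293805
Step 3 — denominator = 8.293805 * 73427 = 608989.22
Step 4 — eta = 362811.06 / 608989.22 ≈ 0.59576 (5 s.f.)

0.59576


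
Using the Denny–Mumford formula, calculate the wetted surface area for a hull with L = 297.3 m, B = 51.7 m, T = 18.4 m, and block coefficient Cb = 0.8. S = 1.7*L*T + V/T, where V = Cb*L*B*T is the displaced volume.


Formula: S = 1.7*L*T + V/T with V = Cb*L*B*T, i.e. S = L * (1.7*T + Cb*B)
Step 1 — 1.7*T = 1.7 * 18.4 = 31.28 m
Step 2 — Cb*B = 0.8 * 51.7 = 41.36 m
Step 3 — 1.7*T + Cb*B = 31.28 + 41.36 = 72.64 m
Step 4 — S = 297.3 * 72.64 ≈ 21596 m^2 (5 s.f.)

21596 m^2


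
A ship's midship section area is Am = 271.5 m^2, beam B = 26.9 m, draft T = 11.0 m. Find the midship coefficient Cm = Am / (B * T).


Formula: Cm = Am / (B * T)
Step 1 — B * T = 26.9 * 11.0 = 295.9 m^2
Step 2 — Cm = 271.5 / 295.9 ≈ 0.91754 (5 s.f.)

0.91754


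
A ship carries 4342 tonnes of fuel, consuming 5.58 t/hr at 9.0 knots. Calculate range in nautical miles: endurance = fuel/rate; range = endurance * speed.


Formula: endurance = fuel / rate; range = endurance * speed
Step 1 — endurance = 4342 / 5.58 = 778.1362 hours
Step 2 — range = 778.1362 * 9.0 ≈ 7003.2 nautical miles (5 s.f.)

7003.2 NM


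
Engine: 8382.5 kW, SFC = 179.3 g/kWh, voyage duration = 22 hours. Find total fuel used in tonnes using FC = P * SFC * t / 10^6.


Formula: FC (tonnes) = P * SFC * t / 1,000,000
Step 1 — P * SFC * t = 8382.5 * 179.3 * 22 = 33065609.5 g
Step 2 — FC (tonnes) = 33065609.5 / 1,000,000 ≈ 33.066 tonnes (5 s.f.)

33.066 tonnes


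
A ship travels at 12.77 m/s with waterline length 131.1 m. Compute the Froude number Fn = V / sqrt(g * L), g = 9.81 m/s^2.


Formula: Fn = V / sqrt(g * L)
Step 1 — g * L = 9.81 * 131.1 = 1286.091
Step 2 — sqrt(g * L) = sqrt(1286.091) = 35.862111
Step 3 — Fn = 12.77 / 35.862111 ≈ 0.35609 (5 s.f.)

0.35609


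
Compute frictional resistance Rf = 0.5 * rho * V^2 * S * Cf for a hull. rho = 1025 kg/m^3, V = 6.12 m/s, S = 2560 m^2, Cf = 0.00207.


Formula: Rf = 0.5 * rho * V^2 * S * Cf
Step 1 — V^2 = 6.12^2 = 37.4544
Step 2 — 0.5 * rho * V^2 = 0.5 * 1025 * 37.4544 = 19195.38
Step 3 — Rf = 19195.38 * 2560 * 0.00207 ≈ 101720 N (5 s.f.)

101720 N


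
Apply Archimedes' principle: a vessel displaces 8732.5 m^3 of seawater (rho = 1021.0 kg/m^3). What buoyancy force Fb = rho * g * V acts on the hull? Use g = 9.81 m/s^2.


Formula: Fb = rho * g * V
Substituting: Fb = 1021.0 * 9.81 * 8732.5
Intermediate: 1021.0 * 9.81 = 10016.01
Result: Fb = 10016.01 * 8732.5 ≈ 87465000 N (5 s.f.)

87465000 N


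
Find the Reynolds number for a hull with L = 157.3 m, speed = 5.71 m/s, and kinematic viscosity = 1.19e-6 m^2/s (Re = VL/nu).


Formula: Re = V * L / nu
Step 1 — V * L = 5.71 * 157.3 = 898.183 m^2/s
Step 2 — Re = 898.183 / 1.19e-6 = 7.55e+08

7.55e+08


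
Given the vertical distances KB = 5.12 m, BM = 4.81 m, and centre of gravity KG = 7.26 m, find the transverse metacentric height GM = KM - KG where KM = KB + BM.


Formula: GM = KB + BM - KG
Step 1 — KM = KB + BM = 5.12 + 4.81 = 9.93 m
Step 2 — GM = KM - KG = 9.93 - 7.26 = 2.67 m

2.67 m


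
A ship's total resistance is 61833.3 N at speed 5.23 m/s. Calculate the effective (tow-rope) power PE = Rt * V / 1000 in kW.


Formula: PE = Rt * V / 1000 (kW)
Step 1 — PE (W) = 61833.3 * 5.23 = 323388.159 W
Step 2 — PE (kW) = 323388.159 / 1000 ≈ 323.39 kW (5 s.f.)

323.39 kW


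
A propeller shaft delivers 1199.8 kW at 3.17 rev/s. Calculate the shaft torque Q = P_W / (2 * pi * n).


Formula: Q = P_W / (2 * pi * n)
Step 1 — P_W = 1199.8 kW * 1000 = 1199800.0 W
Step 2 — 2 * pi * n = 2 * pi * 3.17 = 19.917697
Step 3 — Q = 1199800.0 / 19.917697 ≈ 60238 N·m (5 s.f.)

60238 N·m


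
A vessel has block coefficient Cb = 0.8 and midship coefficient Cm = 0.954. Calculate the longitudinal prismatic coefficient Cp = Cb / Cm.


Formula: Cp = Cb / Cm
Substituting: Cp = 0.8 / 0.954
Result: Cp ≈ 0.83857 (5 s.f.)

0.83857


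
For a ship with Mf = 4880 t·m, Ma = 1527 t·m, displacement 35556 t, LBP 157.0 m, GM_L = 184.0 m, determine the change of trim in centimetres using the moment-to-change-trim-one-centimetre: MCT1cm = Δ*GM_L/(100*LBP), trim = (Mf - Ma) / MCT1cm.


Formula: net trimming moment = Mf - Ma; MCT1cm = Δ*GM_L/(100*LBP); trim = net moment / MCT1cm
Step 1 — net trimming moment = 4880 - 1527 = 3353 t·m
Step 2 — MCT1cm = 35556 * 184.0 / (100 * 157.0) = 416.7073 t·m/cm
Step 3 — trim = 3353 / 416.7073 ≈ 8.0464 cm (5 s.f.)

8.0464 cm


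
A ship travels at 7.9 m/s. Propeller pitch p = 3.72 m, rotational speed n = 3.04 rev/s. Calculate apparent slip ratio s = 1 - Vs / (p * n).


Formula: s = 1 - Vs / (p * n)
Step 1 — p * n = 3.72 * 3.04 = 11.3088
Step 2 — Vs / (p*n) = 7.9 / 11.3088 = 0.698571 (6 d.p.)
Step 3 — s = 1 - 0.698571 = 0.301429

0.301429


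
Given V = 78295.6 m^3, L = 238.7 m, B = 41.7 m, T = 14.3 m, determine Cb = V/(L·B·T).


Formula: Cb = V / (L * B * T)
Step 1 — L * B * T = 238.7 * 41.7 * 14.3 = 142339.197 m^3
Step 2 — Cb = 78295.6 / 142339.197 ≈ 0.55006 (5 s.f.)

0.55006


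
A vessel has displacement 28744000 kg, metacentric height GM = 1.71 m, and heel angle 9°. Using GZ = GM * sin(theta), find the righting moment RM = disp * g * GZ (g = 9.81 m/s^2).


Formula: GZ = GM * sin(theta); RM = disp * g * GZ
Step 1 — GZ = 1.71 * sin(9°) = 1.71 * 0.156434 = 0.267502 m
Step 2 — RM = 28744000 * 9.81 * 0.267502 ≈ 75430000 N·m (5 s.f.)

75430000 N·m


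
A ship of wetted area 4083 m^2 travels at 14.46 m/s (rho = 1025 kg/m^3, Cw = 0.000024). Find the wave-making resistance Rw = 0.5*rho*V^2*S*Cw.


Formula: Rw = 0.5 * rho * V^2 * S * Cw
Step 1 — V^2 = 14.46^2 = 209.0916
Step 2 — 0.5 * rho * V^2 = 0.5 * 1025 * 209.0916 = 107159.445
Step 3 — Rw = 107159.445 * 4083 * 0.000024 ≈ 10501 N (5 s.f.)

10501 N


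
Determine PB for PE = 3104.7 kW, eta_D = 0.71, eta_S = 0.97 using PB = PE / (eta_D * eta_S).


Formula: PB = PE / (eta_D * eta_S)
Step 1 — combined efficiency = eta_D * eta_S = 0.71 * 0.97 = 0.6887
Step 2 — PB = 3104.7 / 0.6887 ≈ 4508.1 kW (5 s.f.)

4508.1 kW


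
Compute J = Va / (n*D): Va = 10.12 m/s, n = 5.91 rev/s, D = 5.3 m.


Formula: J = Va / (n * D)
Step 1 — n * D = 5.91 * 5.3 = 31.323
Step 2 — J = 10.12 / 31.323 ≈ 0.32309 (5 s.f.)

0.32309


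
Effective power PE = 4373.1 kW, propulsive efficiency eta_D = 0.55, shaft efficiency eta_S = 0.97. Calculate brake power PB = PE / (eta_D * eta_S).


Formula: PB = PE / (eta_D * eta_S)
Step 1 — combined efficiency = eta_D * eta_S = 0.55 * 0.97 = 0.5335
Step 2 — PB = 4373.1 / 0.5335 ≈ 8197.0 kW (5 s.f.)

8197.0 kW


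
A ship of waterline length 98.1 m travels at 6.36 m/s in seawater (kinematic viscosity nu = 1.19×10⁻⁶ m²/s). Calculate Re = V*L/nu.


Formula: Re = V * L / nu
Step 1 — V * L = 6.36 * 98.1 = 623.916 m^2/s
Step 2 — Re = 623.916 / 1.19e-6 = 5.24e+08

5.24e+08


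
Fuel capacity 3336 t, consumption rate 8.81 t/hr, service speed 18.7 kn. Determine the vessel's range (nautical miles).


Formula: endurance = fuel / rate; range = endurance * speed
Step 1 — endurance = 3336 / 8.81 = 378.6606 hours
Step 2 — range = 378.6606 * 18.7 ≈ 7081.0 nautical miles (5 s.f.)

7081.0 NM


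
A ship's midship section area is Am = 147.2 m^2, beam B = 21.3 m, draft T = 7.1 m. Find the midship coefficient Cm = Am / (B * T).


Formula: Cm = Am / (B * T)
Step 1 — B * T = 21.3 * 7.1 = 151.23 m^2
Step 2 — Cm = 147.2 / 151.23 ≈ 0.97335 (5 s.f.)

0.97335


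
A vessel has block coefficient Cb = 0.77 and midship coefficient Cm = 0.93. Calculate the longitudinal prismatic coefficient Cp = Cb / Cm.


Formula: Cp = Cb / Cm
Substituting: Cp = 0.77 / 0.93
Result: Cp ≈ 0.82796 (5 s.f.)

0.82796


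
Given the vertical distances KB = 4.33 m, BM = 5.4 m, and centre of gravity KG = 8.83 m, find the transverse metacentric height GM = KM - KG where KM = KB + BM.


Formula: GM = KB + BM - KG
Step 1 — KM = KB + BM = 4.33 + 5.4 = 9.73 m
Step 2 — GM = KM - KG = 9.73 - 8.83 = 0.9 m

0.9 m


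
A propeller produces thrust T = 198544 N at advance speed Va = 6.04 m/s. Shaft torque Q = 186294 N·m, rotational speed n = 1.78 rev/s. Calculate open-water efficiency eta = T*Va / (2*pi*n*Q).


Formula: eta = T * Va / (2 * pi * n * Q)
Step 1 — numerator = T * Va = 198544 * 6.04 = 1199205.76
Step 2 — 2 * pi * n = 2 * pi * 1.78 = 11.18407
Step 3 — denominator = 11.18407 * 186294 = 2083525.14
Step 4 — eta = 1199205.76 / 2083525.14 ≈ 0.57557 (5 s.f.)

0.57557


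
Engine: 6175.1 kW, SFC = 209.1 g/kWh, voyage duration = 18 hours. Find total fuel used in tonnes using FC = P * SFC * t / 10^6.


Formula: FC (tonnes) = P * SFC * t / 1,000,000
Step 1 — P * SFC * t = 6175.1 * 209.1 * 18 = 23241841.38 g
Step 2 — FC (tonnes) = 23241841.38 / 1,000,000 ≈ 23.242 tonnes (5 s.f.)

23.242 tonnes


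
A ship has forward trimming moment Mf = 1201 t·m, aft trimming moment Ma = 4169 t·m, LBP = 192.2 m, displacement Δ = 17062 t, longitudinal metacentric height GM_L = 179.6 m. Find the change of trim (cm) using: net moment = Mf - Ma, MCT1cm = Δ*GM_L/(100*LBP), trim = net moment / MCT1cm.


Formula: net trimming moment = Mf - Ma; MCT1cm = Δ*GM_L/(100*LBP); trim = net moment / MCT1cm
Step 1 — net trimming moment = 1201 - 4169 = -2968 t·m
Step 2 — MCT1cm = 17062 * 179.6 / (100 * 192.2) = 159.4347 t·m/cm
Step 3 — trim = -2968 / 159.4347 ≈ -18.616 cm (5 s.f.)

-18.616 cm


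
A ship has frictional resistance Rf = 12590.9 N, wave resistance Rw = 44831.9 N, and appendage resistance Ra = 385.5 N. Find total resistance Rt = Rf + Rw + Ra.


Formula: Rt = Rf + Rw + Ra
Substituting: Rt = 12590.9 + 44831.9 + 385.5
Result: Rt = 57808.3 N

57808.3 N


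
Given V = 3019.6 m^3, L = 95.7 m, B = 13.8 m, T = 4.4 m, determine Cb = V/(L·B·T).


Formula: Cb = V / (L * B * T)
Step 1 — L * B * T = 95.7 * 13.8 * 4.4 = 5810.904 m^3
Step 2 — Cb = 3019.6 / 5810.904 ≈ 0.51964 (5 s.f.)

0.51964


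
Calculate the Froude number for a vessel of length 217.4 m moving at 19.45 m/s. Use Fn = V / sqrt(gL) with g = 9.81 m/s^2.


Formula: Fn = V / sqrt(g * L)
Step 1 — g * L = 9.81 * 217.4 = 2132.694
Step 2 — sqrt(g * L) = sqrt(2132.694) = 46.1811
Step 3 — Fn = 19.45 / 46.1811 ≈ 0.42117 (5 s.f.)

0.42117


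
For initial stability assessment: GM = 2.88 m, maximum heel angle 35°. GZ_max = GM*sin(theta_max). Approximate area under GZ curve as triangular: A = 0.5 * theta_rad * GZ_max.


Formula: GZ_max = GM * sin(theta); Area = 0.5 * theta_rad * GZ_max
Step 1 — GZ_max = 2.88 * sin(35°) = 2.88 * 0.573576 = 1.651899 m
Step 2 — theta_rad = 35 * pi/180 = 0.610865 rad
Step 3 — Area = 0.5 * 0.610865 * 1.651899 ≈ 0.50454 m·rad (5 s.f.)

0.50454 m·rad


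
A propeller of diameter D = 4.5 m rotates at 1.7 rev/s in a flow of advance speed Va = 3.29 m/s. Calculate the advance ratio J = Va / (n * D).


Formula: J = Va / (n * D)
Step 1 — n * D = 1.7 * 4.5 = 7.65
Step 2 — J = 3.29 / 7.65 ≈ 0.43007 (5 s.f.)

0.43007


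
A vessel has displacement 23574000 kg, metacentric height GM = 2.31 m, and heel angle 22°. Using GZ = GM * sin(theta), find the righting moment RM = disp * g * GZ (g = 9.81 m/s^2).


Formula: GZ = GM * sin(theta); RM = disp * g * GZ
Step 1 — GZ = 2.31 * sin(22°) = 2.31 * 0.374607 = 0.865342 m
Step 2 — RM = 23574000 * 9.81 * 0.865342 ≈ 200120000 N·m (5 s.f.)

200120000 N·m


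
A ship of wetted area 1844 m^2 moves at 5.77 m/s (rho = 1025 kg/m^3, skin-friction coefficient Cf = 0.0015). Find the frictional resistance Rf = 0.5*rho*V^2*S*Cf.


Formula: Rf = 0.5 * rho * V^2 * S * Cf
Step 1 — V^2 = 5.77^2 = 33.2929
Step 2 — 0.5 * rho * V^2 = 0.5 * 1025 * 33.2929 = 17062.61125
Step 3 — Rf = 17062.61125 * 1844 * 0.0015 ≈ 47195 N (5 s.f.)

47195 N


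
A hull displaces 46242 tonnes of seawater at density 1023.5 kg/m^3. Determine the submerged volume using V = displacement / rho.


Formula: V = mass / rho
Step 1 — convert tonnes to kg: 46242 t * 1000 = 46242000 kg
Step 2 — V = 46242000 / 1023.5 ≈ 45180 m^3 (5 s.f.)

45180 m^3


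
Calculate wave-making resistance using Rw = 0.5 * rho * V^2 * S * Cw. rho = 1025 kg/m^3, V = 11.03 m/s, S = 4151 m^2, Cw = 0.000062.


Formula: Rw = 0.5 * rho * V^2 * S * Cw
Step 1 — V^2 = 11.03^2 = 121.6609
Step 2 — 0.5 * rho * V^2 = 0.5 * 1025 * 121.6609 = 62351.21125
Step 3 — Rw = 62351.21125 * 4151 * 0.000062 ≈ 16047 N (5 s.f.)

16047 N


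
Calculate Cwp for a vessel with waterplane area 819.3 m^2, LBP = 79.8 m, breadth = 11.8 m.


Formula: Cwp = Aw / (L * B)
Step 1 — L * B = 79.8 * 11.8 = 941.64 m^2
Step 2 — Cwp = 819.3 / 941.64 ≈ 0.87008 (5 s.f.)

0.87008


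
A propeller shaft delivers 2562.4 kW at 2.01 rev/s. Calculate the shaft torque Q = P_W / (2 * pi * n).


Formula: Q = P_W / (2 * pi * n)
Step 1 — P_W = 2562.4 kW * 1000 = 2562400.0 W
Step 2 — 2 * pi * n = 2 * pi * 2.01 = 12.629202
Step 3 — Q = 2562400.0 / 12.629202 ≈ 202890 N·m (5 s.f.)

202890 N·m


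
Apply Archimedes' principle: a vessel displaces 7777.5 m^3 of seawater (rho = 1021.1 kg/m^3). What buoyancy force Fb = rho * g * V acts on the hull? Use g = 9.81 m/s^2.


Formula: Fb = rho * g * V
Substituting: Fb = 1021.1 * 9.81 * 7777.5
Intermediate: 1021.1 * 9.81 = 10016.991
Result: Fb = 10016.991 * 7777.5 ≈ 77907000 N (5 s.f.)

77907000 N


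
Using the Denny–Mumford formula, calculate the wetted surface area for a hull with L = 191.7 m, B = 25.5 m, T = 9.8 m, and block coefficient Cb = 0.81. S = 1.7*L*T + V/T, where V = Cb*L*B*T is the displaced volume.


Formula: S = 1.7*L*T + V/T with V = Cb*L*B*T, i.e. S = L * (1.7*T + Cb*B)
Step 1 — 1.7*T = 1.7 * 9.8 = 16.66 m
Step 2 — Cb*B = 0.81 * 25.5 = 20.655 m
Step 3 — 1.7*T + Cb*B = 16.66 + 20.655 = 37.315 m
Step 4 — S = 191.7 * 37.315 ≈ 7153.3 m^2 (5 s.f.)

7153.3 m^2


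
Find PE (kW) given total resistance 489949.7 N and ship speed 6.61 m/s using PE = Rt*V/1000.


Formula: PE = Rt * V / 1000 (kW)
Step 1 — PE (W) = 489949.7 * 6.61 = 3238567.517 W
Step 2 — PE (kW) = 3238567.517 / 1000 ≈ 3238.6 kW (5 s.f.)

3238.6 kW


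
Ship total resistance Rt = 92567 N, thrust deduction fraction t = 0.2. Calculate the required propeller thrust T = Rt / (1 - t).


Formula: T = Rt / (1 - t)
Step 1 — (1 - t) = 1 - 0.2 = 0.8
Step 2 — T = 92567 / 0.8 ≈ 115710 N (5 s.f.)

115710 N


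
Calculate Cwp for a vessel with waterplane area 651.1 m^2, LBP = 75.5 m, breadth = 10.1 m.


Formula: Cwp = Aw / (L * B)
Step 1 — L * B = 75.5 * 10.1 = 762.55 m^2
Step 2 — Cwp = 651.1 / 762.55 ≈ 0.85385 (5 s.f.)

0.85385


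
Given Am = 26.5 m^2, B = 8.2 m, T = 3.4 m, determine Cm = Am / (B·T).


Formula: Cm = Am / (B * T)
Step 1 — B * T = 8.2 * 3.4 = 27.88 m^2
Step 2 — Cm = 26.5 / 27.88 ≈ 0.95050 (5 s.f.)

0.95050


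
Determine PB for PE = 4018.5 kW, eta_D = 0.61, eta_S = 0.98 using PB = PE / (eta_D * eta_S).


Formula: PB = PE / (eta_D * eta_S)
Step 1 — combined efficiency = eta_D * eta_S = 0.61 * 0.98 = 0.5978
Step 2 — PB = 4018.5 / 0.5978 ≈ 6722.1 kW (5 s.f.)

6722.1 kW


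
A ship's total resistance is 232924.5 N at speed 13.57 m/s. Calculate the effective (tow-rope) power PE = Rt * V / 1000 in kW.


Formula: PE = Rt * V / 1000 (kW)
Step 1 — PE (W) = 232924.5 * 13.57 = 3160785.465 W
Step 2 — PE (kW) = 3160785.465 / 1000 ≈ 3160.8 kW (5 s.f.)

3160.8 kW


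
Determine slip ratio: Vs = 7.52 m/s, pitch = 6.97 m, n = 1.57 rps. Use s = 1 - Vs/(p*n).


Formula: s = 1 - Vs / (p * n)
Step 1 — p * n = 6.97 * 1.57 = 10.9429
Step 2 — Vs / (p*n) = 7.52 / 10.9429 = 0.687204 (6 d.p.)
Step 3 — s = 1 - 0.687204 = 0.312796

0.312796


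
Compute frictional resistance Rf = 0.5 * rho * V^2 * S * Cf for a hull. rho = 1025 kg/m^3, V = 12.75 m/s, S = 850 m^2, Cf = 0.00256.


Formula: Rf = 0.5 * rho * V^2 * S * Cf
Step 1 — V^2 = 12.75^2 = 162.5625
Step 2 — 0.5 * rho * V^2 = 0.5 * 1025 * 162.5625 = 83313.28125
Step 3 — Rf = 83313.28125 * 850 * 0.00256 ≈ 181290 N (5 s.f.)

181290 N


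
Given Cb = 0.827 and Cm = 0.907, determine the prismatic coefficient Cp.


Formula: Cp = Cb / Cm
Substituting: Cp = 0.827 / 0.907
Result: Cp ≈ 0.91180 (5 s.f.)

0.91180


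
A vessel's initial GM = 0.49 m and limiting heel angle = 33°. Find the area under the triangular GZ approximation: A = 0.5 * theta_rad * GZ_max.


Formula: GZ_max = GM * sin(theta); Area = 0.5 * theta_rad * GZ_max
Step 1 — GZ_max = 0.49 * sin(33°) = 0.49 * 0.544639 = 0.266873 m
Step 2 — theta_rad = 33 * pi/180 = 0.575959 rad
Step 3 — Area = 0.5 * 0.575959 * 0.266873 ≈ 0.076854 m·rad (5 s.f.)

0.076854 m·rad


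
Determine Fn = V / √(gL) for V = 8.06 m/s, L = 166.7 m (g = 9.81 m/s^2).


Formula: Fn = V / sqrt(g * L)
Step 1 — g * L = 9.81 * 166.7 = 1635.327
Step 2 — sqrt(g * L) = sqrt(1635.327) = 40.439177
Step 3 — Fn = 8.06 / 40.439177 ≈ 0.19931 (5 s.f.)

0.19931


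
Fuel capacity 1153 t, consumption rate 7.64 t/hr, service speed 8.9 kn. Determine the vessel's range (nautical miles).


Formula: endurance = fuel / rate; range = endurance * speed
Step 1 — endurance = 1153 / 7.64 = 150.9162 hours
Step 2 — range = 150.9162 * 8.9 ≈ 1343.2 nautical miles (5 s.f.)

1343.2 NM


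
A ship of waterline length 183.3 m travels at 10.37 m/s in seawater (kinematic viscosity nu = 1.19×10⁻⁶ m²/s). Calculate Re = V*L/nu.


Formula: Re = V * L / nu
Step 1 — V * L = 10.37 * 183.3 = 1900.821 m^2/s
Step 2 — Re = 1900.821 / 1.19e-6 = 1.60e+09

1.60e+09


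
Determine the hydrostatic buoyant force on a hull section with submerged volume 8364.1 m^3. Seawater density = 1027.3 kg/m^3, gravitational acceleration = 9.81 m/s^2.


Formula: Fb = rho * g * V
Substituting: Fb = 1027.3 * 9.81 * 8364.1
Intermediate: 1027.3 * 9.81 = 10077.813
Result: Fb = 10077.813 * 8364.1 ≈ 84292000 N (5 s.f.)

84292000 N


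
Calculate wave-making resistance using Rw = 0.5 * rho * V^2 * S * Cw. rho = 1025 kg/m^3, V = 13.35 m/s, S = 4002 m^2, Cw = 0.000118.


Formula: Rw = 0.5 * rho * V^2 * S * Cw
Step 1 — V^2 = 13.35^2 = 178.2225
Step 2 — 0.5 * rho * V^2 = 0.5 * 1025 * 178.2225 = 91339.03125
Step 3 — Rw = 91339.03125 * 4002 * 0.000118 ≈ 43134 N (5 s.f.)

43134 N


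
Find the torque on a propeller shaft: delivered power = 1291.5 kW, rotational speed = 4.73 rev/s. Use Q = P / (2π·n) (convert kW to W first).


Formula: Q = P_W / (2 * pi * n)
Step 1 — P_W = 1291.5 kW * 1000 = 1291500.0 W
Step 2 — 2 * pi * n = 2 * pi * 4.73 = 29.719467
Step 3 — Q = 1291500.0 / 29.719467 ≈ 43456 N·m (5 s.f.)

43456 N·m


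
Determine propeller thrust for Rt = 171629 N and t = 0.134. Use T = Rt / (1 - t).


Formula: T = Rt / (1 - t)
Step 1 — (1 - t) = 1 - 0.134 = 0.866
Step 2 — T = 171629 / 0.866 ≈ 198190 N (5 s.f.)

198190 N


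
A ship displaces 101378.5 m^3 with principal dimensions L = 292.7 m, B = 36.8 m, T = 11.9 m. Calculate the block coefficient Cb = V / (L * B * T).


Formula: Cb = V / (L * B * T)
Step 1 — L * B * T = 292.7 * 36.8 * 11.9 = 128179.184 m^3
Step 2 — Cb = 101378.5 / 128179.184 ≈ 0.79091 (5 s.f.)

0.79091


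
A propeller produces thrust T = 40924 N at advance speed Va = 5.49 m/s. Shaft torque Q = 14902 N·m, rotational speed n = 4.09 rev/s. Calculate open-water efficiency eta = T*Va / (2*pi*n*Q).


Formula: eta = T * Va / (2 * pi * n * Q)
Step 1 — numerator = T * Va = 40924 * 5.49 = 224672.76
Step 2 — 2 * pi * n = 2 * pi * 4.09 = 25.698228
Step 3 — denominator = 25.698228 * 14902 = 382954.99
Step 4 — eta = 224672.76 / 382954.99 ≈ 0.58668 (5 s.f.)

0.58668


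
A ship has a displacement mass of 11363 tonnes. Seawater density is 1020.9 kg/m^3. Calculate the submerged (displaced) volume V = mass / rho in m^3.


Formula: V = mass / rho
Step 1 — convert tonnes to kg: 11363 t * 1000 = 11363000 kg
Step 2 — V = 11363000 / 1020.9 ≈ 11130 m^3 (5 s.f.)

11130 m^3


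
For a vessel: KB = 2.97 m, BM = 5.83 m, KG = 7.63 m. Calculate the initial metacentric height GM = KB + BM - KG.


Formula: GM = KB + BM - KG
Step 1 — KM = KB + BM = 2.97 + 5.83 = 8.8 m
Step 2 — GM = KM - KG = 8.8 - 7.63 = 1.17 m

1.17 m


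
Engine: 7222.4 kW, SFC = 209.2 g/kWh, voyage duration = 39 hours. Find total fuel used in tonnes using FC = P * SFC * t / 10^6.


Formula: FC (tonnes) = P * SFC * t / 1,000,000
Step 1 — P * SFC * t = 7222.4 * 209.2 * 39 = 58926117.12 g
Step 2 — FC (tonnes) = 58926117.12 / 1,000,000 ≈ 58.926 tonnes (5 s.f.)

58.926 tonnes


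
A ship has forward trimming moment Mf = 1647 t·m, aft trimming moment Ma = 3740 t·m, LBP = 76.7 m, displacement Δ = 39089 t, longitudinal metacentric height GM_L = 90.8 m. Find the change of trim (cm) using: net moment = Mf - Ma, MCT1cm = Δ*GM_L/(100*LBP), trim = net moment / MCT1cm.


Formula: net trimming moment = Mf - Ma; MCT1cm = Δ*GM_L/(100*LBP); trim = net moment / MCT1cm
Step 1 — net trimming moment = 1647 - 3740 = -2093 t·m
Step 2 — MCT1cm = 39089 * 90.8 / (100 * 76.7) = 462.7485 t·m/cm
Step 3 — trim = -2093 / 462.7485 ≈ -4.5230 cm (5 s.f.)

-4.5230 cm


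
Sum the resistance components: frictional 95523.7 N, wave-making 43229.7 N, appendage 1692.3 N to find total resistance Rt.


Formula: Rt = Rf + Rw + Ra
Substituting: Rt = 95523.7 + 43229.7 + 1692.3
Result: Rt = 140445.7 N

140445.7 N


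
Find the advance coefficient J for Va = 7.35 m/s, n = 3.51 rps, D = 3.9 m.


Formula: J = Va / (n * D)
Step 1 — n * D = 3.51 * 3.9 = 13.689
Step 2 — J = 7.35 / 13.689 ≈ 0.53693 (5 s.f.)

0.53693


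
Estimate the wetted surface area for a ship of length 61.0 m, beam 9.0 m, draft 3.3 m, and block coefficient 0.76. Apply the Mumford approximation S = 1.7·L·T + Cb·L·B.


Formula: S = 1.7*L*T + V/T with V = Cb*L*B*T, i.e. S = L * (1.7*T + Cb*B)
Step 1 — 1.7*T = 1.7 * 3.3 = 5.61 m
Step 2 — Cb*B = 0.76 * 9.0 = 6.84 m
Step 3 — 1.7*T + Cb*B = 5.61 + 6.84 = 12.45 m
Step 4 — S = 61.0 * 12.45 ≈ 759.45 m^2 (5 s.f.)

759.45 m^2


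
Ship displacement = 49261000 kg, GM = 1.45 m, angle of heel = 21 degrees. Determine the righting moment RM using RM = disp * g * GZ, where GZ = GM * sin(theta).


Formula: GZ = GM * sin(theta); RM = disp * g * GZ
Step 1 — GZ = 1.45 * sin(21°) = 1.45 * 0.358368 = 0.519634 m
Step 2 — RM = 49261000 * 9.81 * 0.519634 ≈ 251110000 N·m (5 s.f.)

251110000 N·m


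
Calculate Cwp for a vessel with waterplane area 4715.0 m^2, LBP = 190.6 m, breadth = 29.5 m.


Formula: Cwp = Aw / (L * B)
Step 1 — L * B = 190.6 * 29.5 = 5622.7 m^2
Step 2 — Cwp = 4715.0 / 5622.7 ≈ 0.83857 (5 s.f.)

0.83857


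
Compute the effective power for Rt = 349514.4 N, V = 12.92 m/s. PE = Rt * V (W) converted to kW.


Formula: PE = Rt * V / 1000 (kW)
Step 1 — PE (W) = 349514.4 * 12.92 = 4515726.048 W
Step 2 — PE (kW) = 4515726.048 / 1000 ≈ 4515.7 kW (5 s.f.)

4515.7 kW


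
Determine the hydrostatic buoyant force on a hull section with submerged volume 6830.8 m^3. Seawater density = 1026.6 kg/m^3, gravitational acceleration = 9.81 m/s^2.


Formula: Fb = rho * g * V
Substituting: Fb = 1026.6 * 9.81 * 6830.8
Intermediate: 1026.6 * 9.81 = 10070.946
Result: Fb = 10070.946 * 6830.8 ≈ 68793000 N (5 s.f.)

68793000 N


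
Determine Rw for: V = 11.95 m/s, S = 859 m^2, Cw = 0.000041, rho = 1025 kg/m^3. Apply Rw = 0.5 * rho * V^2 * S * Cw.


Formula: Rw = 0.5 * rho * V^2 * S * Cw
Step 1 — V^2 = 11.95^2 = 142.8025
Step 2 — 0.5 * rho * V^2 = 0.5 * 1025 * 142.8025 = 73186.28125
Step 3 — Rw = 73186.28125 * 859 * 0.000041 ≈ 2577.5 N (5 s.f.)

2577.5 N


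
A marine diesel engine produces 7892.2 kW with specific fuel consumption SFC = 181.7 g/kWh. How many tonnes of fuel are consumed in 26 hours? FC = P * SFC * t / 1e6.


Formula: FC (tonnes) = P * SFC * t / 1,000,000
Step 1 — P * SFC * t = 7892.2 * 181.7 * 26 = 37284331.24 g
Step 2 — FC (tonnes) = 37284331.24 / 1,000,000 ≈ 37.284 tonnes (5 s.f.)

37.284 tonnes


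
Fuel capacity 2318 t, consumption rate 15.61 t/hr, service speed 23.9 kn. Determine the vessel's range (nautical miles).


Formula: endurance = fuel / rate; range = endurance * speed
Step 1 — endurance = 2318 / 15.61 = 148.4946 hours
Step 2 — range = 148.4946 * 23.9 ≈ 3549.0 nautical miles (5 s.f.)

3549.0 NM


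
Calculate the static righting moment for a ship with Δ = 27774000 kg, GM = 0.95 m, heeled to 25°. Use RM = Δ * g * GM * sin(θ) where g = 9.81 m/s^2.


Formula: GZ = GM * sin(theta); RM = disp * g * GZ
Step 1 — GZ = 0.95 * sin(25°) = 0.95 * 0.422618 = 0.401487 m
Step 2 — RM = 27774000 * 9.81 * 0.401487 ≈ 109390000 N·m (5 s.f.)

109390000 N·m


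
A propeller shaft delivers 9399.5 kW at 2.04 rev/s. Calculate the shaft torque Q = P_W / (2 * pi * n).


Formula: Q = P_W / (2 * pi * n)
Step 1 — P_W = 9399.5 kW * 1000 = 9399500.0 W
Step 2 — 2 * pi * n = 2 * pi * 2.04 = 12.817698
Step 3 — Q = 9399500.0 / 12.817698 ≈ 733320 N·m (5 s.f.)

733320 N·m


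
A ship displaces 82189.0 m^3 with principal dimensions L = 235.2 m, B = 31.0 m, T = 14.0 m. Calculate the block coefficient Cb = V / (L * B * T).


Formula: Cb = V / (L * B * T)
Step 1 — L * B * T = 235.2 * 31.0 * 14.0 = 102076.8 m^3
Step 2 — Cb = 82189.0 / 102076.8 ≈ 0.80517 (5 s.f.)

0.80517


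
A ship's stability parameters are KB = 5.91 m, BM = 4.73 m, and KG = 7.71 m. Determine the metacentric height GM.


Formula: GM = KB + BM - KG
Step 1 — KM = KB + BM = 5.91 + 4.73 = 10.64 m
Step 2 — GM = KM - KG = 10.64 - 7.71 = 2.93 m

2.93 m


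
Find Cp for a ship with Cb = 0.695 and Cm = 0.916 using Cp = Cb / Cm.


Formula: Cp = Cb / Cm
Substituting: Cp = 0.695 / 0.916
Result: Cp ≈ 0.75873 (5 s.f.)

0.75873


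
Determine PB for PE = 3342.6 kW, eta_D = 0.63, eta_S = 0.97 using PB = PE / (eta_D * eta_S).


Formula: PB = PE / (eta_D * eta_S)
Step 1 — combined efficiency = eta_D * eta_S = 0.63 * 0.97 = 0.6111
Step 2 — PB = 3342.6 / 0.6111 ≈ 5469.8 kW (5 s.f.)

5469.8 kW


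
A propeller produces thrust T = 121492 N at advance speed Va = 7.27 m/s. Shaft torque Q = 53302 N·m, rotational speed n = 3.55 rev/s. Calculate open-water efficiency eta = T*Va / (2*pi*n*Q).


Formula: eta = T * Va / (2 * pi * n * Q)
Step 1 — numerator = T * Va = 121492 * 7.27 = 883246.84
Step 2 — 2 * pi * n = 2 * pi * 3.55 = 22.305308
Step 3 — denominator = 22.305308 * 53302 = 1188917.53
Step 4 — eta = 883246.84 / 1188917.53 ≈ 0.74290 (5 s.f.)

0.74290


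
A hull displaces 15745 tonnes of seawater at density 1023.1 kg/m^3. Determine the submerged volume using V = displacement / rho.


Formula: V = mass / rho
Step 1 — convert tonnes to kg: 15745 t * 1000 = 15745000 kg
Step 2 — V = 15745000 / 1023.1 ≈ 15390 m^3 (5 s.f.)

15390 m^3


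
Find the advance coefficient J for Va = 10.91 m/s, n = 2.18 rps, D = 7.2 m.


Formula: J = Va / (n * D)
Step 1 — n * D = 2.18 * 7.2 = 15.696
Step 2 — J = 10.91 / 15.696 ≈ 0.69508 (5 s.f.)

0.69508


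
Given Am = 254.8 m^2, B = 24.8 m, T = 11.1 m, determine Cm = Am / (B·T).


Formula: Cm = Am / (B * T)
Step 1 — B * T = 24.8 * 11.1 = 275.28 m^2
Step 2 — Cm = 254.8 / 275.28 ≈ 0.92560 (5 s.f.)

0.92560


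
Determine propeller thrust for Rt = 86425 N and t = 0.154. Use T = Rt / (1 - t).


Formula: T = Rt / (1 - t)
Step 1 — (1 - t) = 1 - 0.154 = 0.846
Step 2 — T = 86425 / 0.846 ≈ 102160 N (5 s.f.)

102160 N


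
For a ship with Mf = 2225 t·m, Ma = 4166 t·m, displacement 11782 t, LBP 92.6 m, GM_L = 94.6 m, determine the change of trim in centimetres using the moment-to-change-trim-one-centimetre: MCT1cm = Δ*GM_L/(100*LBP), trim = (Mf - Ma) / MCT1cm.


Formula: net trimming moment = Mf - Ma; MCT1cm = Δ*GM_L/(100*LBP); trim = net moment / MCT1cm
Step 1 — net trimming moment = 2225 - 4166 = -1941 t·m
Step 2 — MCT1cm = 11782 * 94.6 / (100 * 92.6) = 120.3647 t·m/cm
Step 3 — trim = -1941 / 120.3647 ≈ -16.126 cm (5 s.f.)

-16.126 cm


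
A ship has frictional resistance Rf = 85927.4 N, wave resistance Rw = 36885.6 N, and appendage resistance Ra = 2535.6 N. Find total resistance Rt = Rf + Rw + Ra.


Formula: Rt = Rf + Rw + Ra
Substituting: Rt = 85927.4 + 36885.6 + 2535.6
Result: Rt = 125348.6 N

125348.6 N


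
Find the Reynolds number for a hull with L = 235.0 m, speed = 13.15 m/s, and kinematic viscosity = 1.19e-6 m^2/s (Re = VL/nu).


Formula: Re = V * L / nu
Step 1 — V * L = 13.15 * 235.0 = 3090.25 m^2/s
Step 2 — Re = 3090.25 / 1.19e-6 = 2.60e+09

2.60e+09


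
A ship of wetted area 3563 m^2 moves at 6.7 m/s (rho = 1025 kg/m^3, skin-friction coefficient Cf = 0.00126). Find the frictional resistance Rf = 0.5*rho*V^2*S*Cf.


Formula: Rf = 0.5 * rho * V^2 * S * Cf
Step 1 — V^2 = 6.7^2 = 44.89
Step 2 — 0.5 * rho * V^2 = 0.5 * 1025 * 44.89 = 23006.125
Step 3 — Rf = 23006.125 * 3563 * 0.00126 ≈ 103280 N (5 s.f.)

103280 N


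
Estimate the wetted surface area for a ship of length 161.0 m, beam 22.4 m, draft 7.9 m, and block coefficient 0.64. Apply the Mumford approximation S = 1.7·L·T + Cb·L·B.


Formula: S = 1.7*L*T + V/T with V = Cb*L*B*T, i.e. S = L * (1.7*T + Cb*B)
Step 1 — 1.7*T = 1.7 * 7.9 = 13.43 m
Step 2 — Cb*B = 0.64 * 22.4 = 14.336 m
Step 3 — 1.7*T + Cb*B = 13.43 + 14.336 = 27.766 m
Step 4 — S = 161.0 * 27.766 ≈ 4470.3 m^2 (5 s.f.)

4470.3 m^2


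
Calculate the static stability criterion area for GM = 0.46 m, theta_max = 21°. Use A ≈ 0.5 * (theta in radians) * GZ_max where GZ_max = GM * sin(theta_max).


Formula: GZ_max = GM * sin(theta); Area = 0.5 * theta_rad * GZ_max
Step 1 — GZ_max = 0.46 * sin(21°) = 0.46 * 0.358368 = 0.164849 m
Step 2 — theta_rad = 21 * pi/180 = 0.366519 rad
Step 3 — Area = 0.5 * 0.366519 * 0.164849 ≈ 0.030210 m·rad (5 s.f.)

0.030210 m·rad


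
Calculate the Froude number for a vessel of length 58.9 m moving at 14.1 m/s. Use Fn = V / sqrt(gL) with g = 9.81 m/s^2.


Formula: Fn = V / sqrt(g * L)
Step 1 — g * L = 9.81 * 58.9 = 577.809
Step 2 — sqrt(g * L) = sqrt(577.809) = 24.037658
Step 3 — Fn = 14.1 / 24.037658 ≈ 0.58658 (5 s.f.)

0.58658


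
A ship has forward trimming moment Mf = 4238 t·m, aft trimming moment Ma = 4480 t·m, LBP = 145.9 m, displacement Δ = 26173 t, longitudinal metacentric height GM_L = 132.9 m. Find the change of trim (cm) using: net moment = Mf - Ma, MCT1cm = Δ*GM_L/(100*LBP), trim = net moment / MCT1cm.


Formula: net trimming moment = Mf - Ma; MCT1cm = Δ*GM_L/(100*LBP); trim = net moment / MCT1cm
Step 1 — net trimming moment = 4238 - 4480 = -242 t·m
Step 2 — MCT1cm = 26173 * 132.9 / (100 * 145.9) = 238.4093 t·m/cm
Step 3 — trim = -242 / 238.4093 ≈ -1.0151 cm (5 s.f.)

-1.0151 cm


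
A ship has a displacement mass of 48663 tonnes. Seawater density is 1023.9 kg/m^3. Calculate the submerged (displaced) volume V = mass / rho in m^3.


Formula: V = mass / rho
Step 1 — convert tonnes to kg: 48663 t * 1000 = 48663000 kg
Step 2 — V = 48663000 / 1023.9 ≈ 47527 m^3 (5 s.f.)

47527 m^3


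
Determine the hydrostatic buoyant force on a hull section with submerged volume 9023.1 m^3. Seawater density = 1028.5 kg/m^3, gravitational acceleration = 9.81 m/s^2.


Formula: Fb = rho * g * V
Substituting: Fb = 1028.5 * 9.81 * 9023.1
Intermediate: 1028.5 * 9.81 = 10089.585
Result: Fb = 10089.585 * 9023.1 ≈ 91039000 N (5 s.f.)

91039000 N
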